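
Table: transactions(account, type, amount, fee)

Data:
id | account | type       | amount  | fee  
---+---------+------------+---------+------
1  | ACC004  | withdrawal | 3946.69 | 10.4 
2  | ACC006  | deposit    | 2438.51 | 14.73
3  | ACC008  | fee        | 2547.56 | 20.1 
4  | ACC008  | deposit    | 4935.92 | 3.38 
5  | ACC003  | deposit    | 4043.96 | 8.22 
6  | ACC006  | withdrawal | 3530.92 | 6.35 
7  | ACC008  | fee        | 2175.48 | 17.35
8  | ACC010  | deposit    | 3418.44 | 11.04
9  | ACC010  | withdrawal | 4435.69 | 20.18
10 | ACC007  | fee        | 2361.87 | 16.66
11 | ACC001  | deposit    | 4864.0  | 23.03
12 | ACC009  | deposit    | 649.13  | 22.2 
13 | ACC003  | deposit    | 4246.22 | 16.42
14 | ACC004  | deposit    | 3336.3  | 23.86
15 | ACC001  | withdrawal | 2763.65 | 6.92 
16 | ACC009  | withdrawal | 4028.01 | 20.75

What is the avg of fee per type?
SELECT type, AVG(fee) as result
FROM transactions
GROUP BY type

Result:
  deposit: 15.36
  fee: 18.04
  withdrawal: 12.92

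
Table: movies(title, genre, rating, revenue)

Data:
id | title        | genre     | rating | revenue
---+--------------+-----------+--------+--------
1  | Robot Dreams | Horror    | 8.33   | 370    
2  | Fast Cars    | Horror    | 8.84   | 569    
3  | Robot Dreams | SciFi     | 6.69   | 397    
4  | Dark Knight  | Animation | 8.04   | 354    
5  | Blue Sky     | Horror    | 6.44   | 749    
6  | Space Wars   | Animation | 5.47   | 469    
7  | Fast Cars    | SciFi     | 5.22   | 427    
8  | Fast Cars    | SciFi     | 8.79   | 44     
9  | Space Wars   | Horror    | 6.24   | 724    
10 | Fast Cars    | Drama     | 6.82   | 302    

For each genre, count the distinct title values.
SELECT genre, COUNT(DISTINCT title)
FROM movies
GROUP BY genre

Result:
  Animation: 2 distinct
  Drama: 1 distinct
  Horror: 4 distinct
  SciFi: 2 distinct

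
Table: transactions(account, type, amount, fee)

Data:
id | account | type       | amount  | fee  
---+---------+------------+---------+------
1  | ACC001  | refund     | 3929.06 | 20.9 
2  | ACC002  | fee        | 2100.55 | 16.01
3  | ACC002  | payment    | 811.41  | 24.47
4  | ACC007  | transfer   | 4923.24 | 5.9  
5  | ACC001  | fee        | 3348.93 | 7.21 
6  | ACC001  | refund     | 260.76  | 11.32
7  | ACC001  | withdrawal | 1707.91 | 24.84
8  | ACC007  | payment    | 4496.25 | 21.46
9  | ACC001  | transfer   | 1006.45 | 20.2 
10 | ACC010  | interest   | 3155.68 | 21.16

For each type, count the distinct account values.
SELECT type, COUNT(DISTINCT account)
FROM transactions
GROUP BY type

Result:
  fee: 2 distinct
  interest: 1 distinct
  payment: 2 distinct
  refund: 1 distinct
  transfer: 2 distinct
  withdrawal: 1 distinct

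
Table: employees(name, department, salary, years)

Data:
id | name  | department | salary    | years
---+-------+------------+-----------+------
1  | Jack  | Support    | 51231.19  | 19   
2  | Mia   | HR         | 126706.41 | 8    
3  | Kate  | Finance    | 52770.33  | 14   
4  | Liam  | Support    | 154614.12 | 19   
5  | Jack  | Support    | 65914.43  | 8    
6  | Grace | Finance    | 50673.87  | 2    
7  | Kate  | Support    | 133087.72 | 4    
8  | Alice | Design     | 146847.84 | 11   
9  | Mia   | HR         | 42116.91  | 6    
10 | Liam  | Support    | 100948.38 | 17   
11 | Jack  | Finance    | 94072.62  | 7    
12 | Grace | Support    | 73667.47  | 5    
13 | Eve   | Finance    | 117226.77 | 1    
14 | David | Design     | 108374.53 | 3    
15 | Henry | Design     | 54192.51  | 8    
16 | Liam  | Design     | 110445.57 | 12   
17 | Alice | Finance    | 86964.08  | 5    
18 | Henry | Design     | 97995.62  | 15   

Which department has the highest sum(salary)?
SELECT department, SUM(salary) as val
FROM employees
GROUP BY department
ORDER BY val DESC
LIMIT 1

Result: Support with sum(salary) = 579463.31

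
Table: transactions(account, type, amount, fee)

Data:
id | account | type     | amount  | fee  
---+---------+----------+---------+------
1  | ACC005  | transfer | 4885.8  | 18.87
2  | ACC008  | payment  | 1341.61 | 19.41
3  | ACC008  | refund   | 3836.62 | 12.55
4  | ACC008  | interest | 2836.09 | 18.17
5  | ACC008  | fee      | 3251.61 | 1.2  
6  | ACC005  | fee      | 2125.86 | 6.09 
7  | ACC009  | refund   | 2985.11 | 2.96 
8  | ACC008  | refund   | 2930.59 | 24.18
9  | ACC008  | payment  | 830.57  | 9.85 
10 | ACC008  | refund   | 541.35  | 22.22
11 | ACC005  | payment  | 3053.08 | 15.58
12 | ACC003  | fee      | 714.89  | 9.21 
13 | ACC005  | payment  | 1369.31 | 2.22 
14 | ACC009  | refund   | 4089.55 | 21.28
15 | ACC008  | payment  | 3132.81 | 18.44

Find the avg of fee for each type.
SELECT type, AVG(fee) as result
FROM transactions
GROUP BY type

Result:
  fee: 5.50
  interest: 18.17
  payment: 13.10
  refund: 16.64
  transfer: 18.87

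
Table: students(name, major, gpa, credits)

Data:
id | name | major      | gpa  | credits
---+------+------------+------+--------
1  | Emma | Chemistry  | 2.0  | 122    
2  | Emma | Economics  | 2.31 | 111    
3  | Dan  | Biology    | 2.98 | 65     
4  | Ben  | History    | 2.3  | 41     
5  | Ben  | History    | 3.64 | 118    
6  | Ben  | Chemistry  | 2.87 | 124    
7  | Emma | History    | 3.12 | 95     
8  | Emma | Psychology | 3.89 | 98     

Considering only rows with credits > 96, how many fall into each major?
SELECT major, COUNT(*)
FROM students
WHERE credits > 96
GROUP BY major

Note: WHERE filters rows before grouping.

Result:
  Chemistry: 2
  Economics: 1
  History: 1
  Psychology: 1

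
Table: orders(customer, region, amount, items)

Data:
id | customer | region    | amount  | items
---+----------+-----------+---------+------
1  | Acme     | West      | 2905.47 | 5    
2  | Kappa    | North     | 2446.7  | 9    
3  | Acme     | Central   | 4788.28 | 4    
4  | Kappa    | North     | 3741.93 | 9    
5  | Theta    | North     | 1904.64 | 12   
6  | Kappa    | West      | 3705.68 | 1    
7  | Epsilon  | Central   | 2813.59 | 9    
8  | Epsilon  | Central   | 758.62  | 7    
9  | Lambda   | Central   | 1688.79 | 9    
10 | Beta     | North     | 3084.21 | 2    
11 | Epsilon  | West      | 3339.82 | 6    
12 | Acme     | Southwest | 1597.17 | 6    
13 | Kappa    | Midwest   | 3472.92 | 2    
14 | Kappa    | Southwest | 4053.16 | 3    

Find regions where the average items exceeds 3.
SELECT region, AVG(items)
FROM orders
GROUP BY region
HAVING AVG(items) > 3

Result:
  Central: avg=7.25
  North: avg=8.00
  Southwest: avg=4.50
  West: avg=4.00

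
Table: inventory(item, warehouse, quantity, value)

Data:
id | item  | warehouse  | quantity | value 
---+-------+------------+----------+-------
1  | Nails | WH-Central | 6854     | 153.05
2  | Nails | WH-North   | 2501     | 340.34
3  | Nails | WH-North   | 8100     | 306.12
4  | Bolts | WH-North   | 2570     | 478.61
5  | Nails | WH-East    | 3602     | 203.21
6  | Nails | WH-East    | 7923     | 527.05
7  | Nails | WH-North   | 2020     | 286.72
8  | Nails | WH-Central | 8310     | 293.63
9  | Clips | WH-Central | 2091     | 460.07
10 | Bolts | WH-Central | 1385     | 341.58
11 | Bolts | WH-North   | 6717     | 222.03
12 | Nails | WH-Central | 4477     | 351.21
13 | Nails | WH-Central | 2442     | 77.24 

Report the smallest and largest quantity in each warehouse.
SELECT warehouse, MIN(quantity), MAX(quantity)
FROM inventory
GROUP BY warehouse

Result:
  WH-Central: min=1385, max=8310
  WH-East: min=3602, max=7923
  WH-North: min=2020, max=8100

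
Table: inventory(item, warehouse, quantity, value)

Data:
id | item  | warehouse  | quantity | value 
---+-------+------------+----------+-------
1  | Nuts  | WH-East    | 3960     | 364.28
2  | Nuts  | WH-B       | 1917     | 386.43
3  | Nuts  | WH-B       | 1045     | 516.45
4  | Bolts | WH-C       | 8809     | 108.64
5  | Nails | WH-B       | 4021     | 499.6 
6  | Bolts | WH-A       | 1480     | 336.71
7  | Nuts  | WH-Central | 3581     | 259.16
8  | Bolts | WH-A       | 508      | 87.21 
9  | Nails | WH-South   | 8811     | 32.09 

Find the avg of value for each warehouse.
SELECT warehouse, AVG(value) as result
FROM inventory
GROUP BY warehouse

Result:
  WH-A: 211.96
  WH-B: 467.49
  WH-C: 108.64
  WH-Central: 259.16
  WH-East: 364.28
  WH-South: 32.09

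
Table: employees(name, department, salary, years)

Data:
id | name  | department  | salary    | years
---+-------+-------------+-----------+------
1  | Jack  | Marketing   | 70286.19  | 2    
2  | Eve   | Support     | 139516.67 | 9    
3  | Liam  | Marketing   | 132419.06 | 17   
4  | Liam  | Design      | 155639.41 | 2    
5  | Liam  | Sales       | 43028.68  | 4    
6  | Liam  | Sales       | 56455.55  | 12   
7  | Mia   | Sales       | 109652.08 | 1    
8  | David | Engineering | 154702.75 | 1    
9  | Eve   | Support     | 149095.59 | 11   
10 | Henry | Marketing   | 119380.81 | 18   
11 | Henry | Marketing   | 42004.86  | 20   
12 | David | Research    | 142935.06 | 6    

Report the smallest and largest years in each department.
SELECT department, MIN(years), MAX(years)
FROM employees
GROUP BY department

Result:
  Design: min=2, max=2
  Engineering: min=1, max=1
  Marketing: min=2, max=20
  Research: min=6, max=6
  Sales: min=1, max=12
  Support: min=9, max=11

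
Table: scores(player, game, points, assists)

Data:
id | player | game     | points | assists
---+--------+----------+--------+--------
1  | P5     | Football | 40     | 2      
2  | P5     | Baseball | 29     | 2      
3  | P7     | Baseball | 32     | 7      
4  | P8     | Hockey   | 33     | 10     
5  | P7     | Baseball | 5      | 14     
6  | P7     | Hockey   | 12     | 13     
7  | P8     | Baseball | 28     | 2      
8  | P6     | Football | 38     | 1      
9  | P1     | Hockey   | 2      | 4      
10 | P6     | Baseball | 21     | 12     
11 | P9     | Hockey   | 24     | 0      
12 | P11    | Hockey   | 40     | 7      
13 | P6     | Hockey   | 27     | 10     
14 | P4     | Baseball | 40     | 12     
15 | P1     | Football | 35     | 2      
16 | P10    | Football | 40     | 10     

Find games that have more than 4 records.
SELECT game, COUNT(*) as cnt
FROM scores
GROUP BY game
HAVING COUNT(*) > 4

Result:
  Baseball: 6
  Hockey: 6

Note: HAVING filters groups after aggregation, WHERE filters rows before.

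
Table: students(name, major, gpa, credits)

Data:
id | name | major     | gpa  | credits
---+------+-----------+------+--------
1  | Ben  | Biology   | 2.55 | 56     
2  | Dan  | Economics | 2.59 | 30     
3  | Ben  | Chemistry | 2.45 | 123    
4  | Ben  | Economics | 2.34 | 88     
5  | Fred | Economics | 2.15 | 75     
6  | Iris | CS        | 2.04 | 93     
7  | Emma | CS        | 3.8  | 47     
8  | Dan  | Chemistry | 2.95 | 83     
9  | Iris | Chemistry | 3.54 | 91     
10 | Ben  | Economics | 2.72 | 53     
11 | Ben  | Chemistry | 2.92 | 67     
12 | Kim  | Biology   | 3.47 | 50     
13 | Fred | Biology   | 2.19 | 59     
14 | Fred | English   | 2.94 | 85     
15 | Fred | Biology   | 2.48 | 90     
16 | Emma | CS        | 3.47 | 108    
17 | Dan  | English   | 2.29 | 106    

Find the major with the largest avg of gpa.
SELECT major, AVG(gpa) as val
FROM students
GROUP BY major
ORDER BY val DESC
LIMIT 1

Result: CS with avg(gpa) = 3.10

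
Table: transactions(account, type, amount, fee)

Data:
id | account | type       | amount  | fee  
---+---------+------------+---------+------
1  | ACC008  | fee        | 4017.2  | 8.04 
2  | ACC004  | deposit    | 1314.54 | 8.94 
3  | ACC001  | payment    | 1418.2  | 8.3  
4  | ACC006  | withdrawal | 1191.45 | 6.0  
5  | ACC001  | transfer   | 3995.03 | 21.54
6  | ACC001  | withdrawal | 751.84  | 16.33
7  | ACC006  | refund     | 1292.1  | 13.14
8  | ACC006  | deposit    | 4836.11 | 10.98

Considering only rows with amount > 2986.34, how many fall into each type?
SELECT type, COUNT(*)
FROM transactions
WHERE amount > 2986.34
GROUP BY type

Note: WHERE filters rows before grouping.

Result:
  deposit: 1
  fee: 1
  transfer: 1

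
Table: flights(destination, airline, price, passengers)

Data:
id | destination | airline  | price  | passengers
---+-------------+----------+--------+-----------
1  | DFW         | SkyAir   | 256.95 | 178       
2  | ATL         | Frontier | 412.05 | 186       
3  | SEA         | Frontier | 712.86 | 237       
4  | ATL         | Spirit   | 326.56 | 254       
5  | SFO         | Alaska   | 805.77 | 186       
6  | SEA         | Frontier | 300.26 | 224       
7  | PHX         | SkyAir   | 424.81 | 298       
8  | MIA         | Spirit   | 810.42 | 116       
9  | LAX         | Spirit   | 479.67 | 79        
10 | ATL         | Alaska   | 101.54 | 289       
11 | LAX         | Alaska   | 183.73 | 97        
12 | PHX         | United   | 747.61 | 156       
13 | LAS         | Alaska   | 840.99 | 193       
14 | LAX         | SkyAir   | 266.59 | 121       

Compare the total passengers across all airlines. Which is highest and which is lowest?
SELECT airline, SUM(passengers)
FROM flights
GROUP BY airline
ORDER BY SUM(passengers)

All groups:
  United: 156
  Spirit: 449
  SkyAir: 597
  Frontier: 647
  Alaska: 765

Highest: Alaska (765)
Lowest: United (156)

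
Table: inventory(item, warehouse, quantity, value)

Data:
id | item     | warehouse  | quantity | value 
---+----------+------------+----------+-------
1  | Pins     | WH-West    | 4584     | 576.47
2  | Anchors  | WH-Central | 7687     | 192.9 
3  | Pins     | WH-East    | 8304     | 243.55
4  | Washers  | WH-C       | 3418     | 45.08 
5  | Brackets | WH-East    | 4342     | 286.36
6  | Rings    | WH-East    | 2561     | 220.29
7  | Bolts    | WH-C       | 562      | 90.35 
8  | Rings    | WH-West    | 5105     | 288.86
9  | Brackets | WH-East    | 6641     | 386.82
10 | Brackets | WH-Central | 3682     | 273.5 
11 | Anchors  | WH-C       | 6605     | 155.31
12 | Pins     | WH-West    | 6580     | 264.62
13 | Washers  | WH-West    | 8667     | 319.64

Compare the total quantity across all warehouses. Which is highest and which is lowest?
SELECT warehouse, SUM(quantity)
FROM inventory
GROUP BY warehouse
ORDER BY SUM(quantity)

All groups:
  WH-C: 10585
  WH-Central: 11369
  WH-East: 21848
  WH-West: 24936

Highest: WH-West (24936)
Lowest: WH-C (10585)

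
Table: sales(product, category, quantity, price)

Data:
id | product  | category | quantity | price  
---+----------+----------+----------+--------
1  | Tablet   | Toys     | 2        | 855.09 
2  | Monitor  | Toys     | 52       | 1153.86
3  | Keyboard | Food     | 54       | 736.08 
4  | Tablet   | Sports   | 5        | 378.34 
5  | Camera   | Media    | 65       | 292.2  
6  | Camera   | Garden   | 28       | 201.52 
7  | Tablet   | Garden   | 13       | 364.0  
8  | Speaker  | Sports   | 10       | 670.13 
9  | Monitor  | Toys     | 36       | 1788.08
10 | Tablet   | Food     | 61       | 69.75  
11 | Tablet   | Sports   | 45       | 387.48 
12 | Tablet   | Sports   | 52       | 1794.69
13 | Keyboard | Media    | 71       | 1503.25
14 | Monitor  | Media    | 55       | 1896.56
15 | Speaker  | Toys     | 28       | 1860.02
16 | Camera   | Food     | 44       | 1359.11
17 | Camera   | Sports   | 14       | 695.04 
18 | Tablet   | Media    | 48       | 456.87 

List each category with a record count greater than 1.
SELECT category, COUNT(*) as cnt
FROM sales
GROUP BY category
HAVING COUNT(*) > 1

Result:
  Food: 3
  Garden: 2
  Media: 4
  Sports: 5
  Toys: 4

Note: HAVING filters groups after aggregation, WHERE filters rows before.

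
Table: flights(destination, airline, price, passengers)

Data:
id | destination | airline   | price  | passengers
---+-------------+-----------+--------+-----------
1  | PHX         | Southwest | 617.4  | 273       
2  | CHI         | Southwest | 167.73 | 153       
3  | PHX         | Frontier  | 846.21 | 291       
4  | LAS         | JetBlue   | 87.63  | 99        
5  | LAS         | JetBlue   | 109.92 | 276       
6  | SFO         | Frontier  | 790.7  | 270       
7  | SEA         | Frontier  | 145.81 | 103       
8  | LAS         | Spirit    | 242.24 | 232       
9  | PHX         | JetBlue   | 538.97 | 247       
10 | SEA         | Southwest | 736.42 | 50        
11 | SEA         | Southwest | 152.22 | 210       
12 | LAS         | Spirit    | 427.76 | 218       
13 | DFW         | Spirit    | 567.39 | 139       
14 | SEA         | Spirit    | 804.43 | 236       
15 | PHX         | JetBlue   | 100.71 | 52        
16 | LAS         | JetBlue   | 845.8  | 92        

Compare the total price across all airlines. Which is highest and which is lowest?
SELECT airline, SUM(price)
FROM flights
GROUP BY airline
ORDER BY SUM(price)

All groups:
  Southwest: 1673.77
  JetBlue: 1683.03
  Frontier: 1782.72
  Spirit: 2041.82

Highest: Spirit (2041.82)
Lowest: Southwest (1673.77)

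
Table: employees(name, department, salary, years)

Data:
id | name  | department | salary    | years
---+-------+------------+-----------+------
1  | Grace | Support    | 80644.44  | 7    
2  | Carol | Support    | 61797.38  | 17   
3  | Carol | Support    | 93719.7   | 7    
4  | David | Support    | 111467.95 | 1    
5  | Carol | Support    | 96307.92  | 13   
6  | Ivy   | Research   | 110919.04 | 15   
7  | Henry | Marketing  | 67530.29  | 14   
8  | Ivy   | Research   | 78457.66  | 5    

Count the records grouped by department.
SELECT department, COUNT(*) as count
FROM employees
GROUP BY department

Result:
  Marketing: 1
  Research: 2
  Support: 5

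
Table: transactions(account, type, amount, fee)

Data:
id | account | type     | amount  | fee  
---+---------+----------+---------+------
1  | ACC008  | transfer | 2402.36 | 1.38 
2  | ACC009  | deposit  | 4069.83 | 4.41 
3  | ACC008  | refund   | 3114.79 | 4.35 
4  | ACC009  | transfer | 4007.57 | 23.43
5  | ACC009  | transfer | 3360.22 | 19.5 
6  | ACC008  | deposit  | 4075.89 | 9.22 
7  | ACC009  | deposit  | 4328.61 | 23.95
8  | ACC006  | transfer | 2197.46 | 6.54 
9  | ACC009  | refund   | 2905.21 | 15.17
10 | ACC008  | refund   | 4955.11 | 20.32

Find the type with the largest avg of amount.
SELECT type, AVG(amount) as val
FROM transactions
GROUP BY type
ORDER BY val DESC
LIMIT 1

Result: deposit with avg(amount) = 4158.11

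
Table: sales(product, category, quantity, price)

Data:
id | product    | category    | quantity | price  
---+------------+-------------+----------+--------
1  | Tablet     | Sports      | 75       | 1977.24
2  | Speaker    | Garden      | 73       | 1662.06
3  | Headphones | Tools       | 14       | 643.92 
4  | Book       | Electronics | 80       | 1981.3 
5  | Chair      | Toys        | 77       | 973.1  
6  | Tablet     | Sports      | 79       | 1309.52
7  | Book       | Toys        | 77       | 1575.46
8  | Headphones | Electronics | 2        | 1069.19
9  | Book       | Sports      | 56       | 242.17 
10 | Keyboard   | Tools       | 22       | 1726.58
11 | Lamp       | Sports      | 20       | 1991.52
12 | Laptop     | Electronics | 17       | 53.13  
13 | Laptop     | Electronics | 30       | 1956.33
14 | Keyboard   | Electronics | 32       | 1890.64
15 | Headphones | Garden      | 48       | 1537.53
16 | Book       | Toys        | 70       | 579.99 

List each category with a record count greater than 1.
SELECT category, COUNT(*) as cnt
FROM sales
GROUP BY category
HAVING COUNT(*) > 1

Result:
  Electronics: 5
  Garden: 2
  Sports: 4
  Tools: 2
  Toys: 3

Note: HAVING filters groups after aggregation, WHERE filters rows before.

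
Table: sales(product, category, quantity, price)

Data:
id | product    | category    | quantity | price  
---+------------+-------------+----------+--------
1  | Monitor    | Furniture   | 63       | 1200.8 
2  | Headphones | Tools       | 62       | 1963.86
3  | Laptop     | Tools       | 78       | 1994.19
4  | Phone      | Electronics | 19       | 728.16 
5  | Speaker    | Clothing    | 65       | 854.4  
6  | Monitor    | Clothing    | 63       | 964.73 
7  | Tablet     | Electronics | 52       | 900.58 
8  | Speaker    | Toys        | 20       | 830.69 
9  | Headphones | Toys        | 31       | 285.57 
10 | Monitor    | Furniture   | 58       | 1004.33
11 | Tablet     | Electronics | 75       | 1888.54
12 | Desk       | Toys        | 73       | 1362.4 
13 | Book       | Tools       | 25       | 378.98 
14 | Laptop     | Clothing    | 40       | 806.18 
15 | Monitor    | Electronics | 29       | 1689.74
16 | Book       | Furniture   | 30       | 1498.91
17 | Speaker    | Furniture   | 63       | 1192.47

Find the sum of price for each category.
SELECT category, SUM(price) as result
FROM sales
GROUP BY category

Result:
  Clothing: 2625.31
  Electronics: 5207.02
  Furniture: 4896.51
  Tools: 4337.03
  Toys: 2478.66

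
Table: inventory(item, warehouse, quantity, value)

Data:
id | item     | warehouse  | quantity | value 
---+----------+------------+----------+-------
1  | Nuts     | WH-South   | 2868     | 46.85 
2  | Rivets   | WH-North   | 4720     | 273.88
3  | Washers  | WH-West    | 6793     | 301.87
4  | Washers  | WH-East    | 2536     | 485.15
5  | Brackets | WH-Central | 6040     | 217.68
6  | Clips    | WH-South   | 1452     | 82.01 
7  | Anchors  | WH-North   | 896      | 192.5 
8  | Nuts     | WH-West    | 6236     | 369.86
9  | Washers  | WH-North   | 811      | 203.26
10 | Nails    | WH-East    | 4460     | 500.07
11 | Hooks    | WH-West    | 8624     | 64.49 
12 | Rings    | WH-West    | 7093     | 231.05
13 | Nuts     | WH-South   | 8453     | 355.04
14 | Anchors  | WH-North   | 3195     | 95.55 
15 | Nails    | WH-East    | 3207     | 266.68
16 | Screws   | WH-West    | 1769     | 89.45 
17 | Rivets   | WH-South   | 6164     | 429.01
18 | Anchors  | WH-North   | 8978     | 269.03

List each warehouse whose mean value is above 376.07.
SELECT warehouse, AVG(value)
FROM inventory
GROUP BY warehouse
HAVING AVG(value) > 376.07

Result:
  WH-East: avg=417.30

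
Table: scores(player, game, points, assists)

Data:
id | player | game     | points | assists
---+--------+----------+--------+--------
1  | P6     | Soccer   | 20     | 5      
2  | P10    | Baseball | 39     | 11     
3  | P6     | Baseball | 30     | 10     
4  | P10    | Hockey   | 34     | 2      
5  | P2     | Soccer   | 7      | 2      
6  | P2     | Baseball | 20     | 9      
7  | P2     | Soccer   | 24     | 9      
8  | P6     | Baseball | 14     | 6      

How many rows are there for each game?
SELECT game, COUNT(*) as count
FROM scores
GROUP BY game

Result:
  Baseball: 4
  Hockey: 1
  Soccer: 3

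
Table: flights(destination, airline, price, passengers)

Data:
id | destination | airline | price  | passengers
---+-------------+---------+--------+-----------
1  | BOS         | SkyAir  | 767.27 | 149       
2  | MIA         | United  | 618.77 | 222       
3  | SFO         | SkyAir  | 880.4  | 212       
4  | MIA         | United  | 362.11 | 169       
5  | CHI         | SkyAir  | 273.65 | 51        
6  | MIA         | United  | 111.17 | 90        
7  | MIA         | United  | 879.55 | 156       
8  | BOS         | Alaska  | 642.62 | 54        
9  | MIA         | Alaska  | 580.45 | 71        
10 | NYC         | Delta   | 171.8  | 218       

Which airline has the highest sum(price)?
SELECT airline, SUM(price) as val
FROM flights
GROUP BY airline
ORDER BY val DESC
LIMIT 1

Result: United with sum(price) = 1971.60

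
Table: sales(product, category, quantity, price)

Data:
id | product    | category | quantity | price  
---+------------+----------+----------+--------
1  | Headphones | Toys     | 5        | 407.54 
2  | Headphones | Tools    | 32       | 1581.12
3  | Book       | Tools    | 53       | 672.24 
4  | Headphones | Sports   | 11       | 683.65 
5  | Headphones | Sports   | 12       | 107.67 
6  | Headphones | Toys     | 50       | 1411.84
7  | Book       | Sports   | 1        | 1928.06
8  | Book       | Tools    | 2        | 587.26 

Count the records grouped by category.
SELECT category, COUNT(*) as count
FROM sales
GROUP BY category

Result:
  Sports: 3
  Tools: 3
  Toys: 2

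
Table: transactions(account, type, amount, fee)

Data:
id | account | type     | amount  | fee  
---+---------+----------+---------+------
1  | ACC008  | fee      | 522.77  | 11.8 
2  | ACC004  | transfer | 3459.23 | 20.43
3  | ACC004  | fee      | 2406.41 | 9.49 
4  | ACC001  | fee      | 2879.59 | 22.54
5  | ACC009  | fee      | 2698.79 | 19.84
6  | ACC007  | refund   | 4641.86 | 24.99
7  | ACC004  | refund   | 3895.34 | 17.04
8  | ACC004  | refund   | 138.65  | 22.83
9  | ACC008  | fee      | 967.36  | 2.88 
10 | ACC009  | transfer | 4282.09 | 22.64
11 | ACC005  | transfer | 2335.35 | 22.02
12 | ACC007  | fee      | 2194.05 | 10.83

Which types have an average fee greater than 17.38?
SELECT type, AVG(fee)
FROM transactions
GROUP BY type
HAVING AVG(fee) > 17.38

Result:
  refund: avg=21.62
  transfer: avg=21.70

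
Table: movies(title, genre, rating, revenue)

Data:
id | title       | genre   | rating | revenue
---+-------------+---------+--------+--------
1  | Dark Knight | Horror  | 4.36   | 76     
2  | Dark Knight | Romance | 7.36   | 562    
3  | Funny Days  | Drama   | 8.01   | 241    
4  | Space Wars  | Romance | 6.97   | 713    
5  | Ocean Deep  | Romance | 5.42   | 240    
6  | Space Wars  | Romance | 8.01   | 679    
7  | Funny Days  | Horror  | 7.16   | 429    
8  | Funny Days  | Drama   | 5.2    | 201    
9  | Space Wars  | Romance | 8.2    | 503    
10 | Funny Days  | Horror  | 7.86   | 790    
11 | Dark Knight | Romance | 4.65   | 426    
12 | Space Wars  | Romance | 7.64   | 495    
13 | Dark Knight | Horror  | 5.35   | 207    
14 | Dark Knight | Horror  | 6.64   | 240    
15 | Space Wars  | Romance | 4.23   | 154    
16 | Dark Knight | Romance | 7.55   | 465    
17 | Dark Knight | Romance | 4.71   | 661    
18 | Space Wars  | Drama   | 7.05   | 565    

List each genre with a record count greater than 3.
SELECT genre, COUNT(*) as cnt
FROM movies
GROUP BY genre
HAVING COUNT(*) > 3

Result:
  Horror: 5
  Romance: 10

Note: HAVING filters groups after aggregation, WHERE filters rows before.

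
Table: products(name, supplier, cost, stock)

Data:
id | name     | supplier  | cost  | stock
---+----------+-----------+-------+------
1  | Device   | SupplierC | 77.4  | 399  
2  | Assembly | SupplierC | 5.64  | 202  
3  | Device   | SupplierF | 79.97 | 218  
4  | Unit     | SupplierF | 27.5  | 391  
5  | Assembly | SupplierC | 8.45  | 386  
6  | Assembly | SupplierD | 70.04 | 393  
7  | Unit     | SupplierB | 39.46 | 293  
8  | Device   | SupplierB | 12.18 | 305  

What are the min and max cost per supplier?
SELECT supplier, MIN(cost), MAX(cost)
FROM products
GROUP BY supplier

Result:
  SupplierB: min=12.18, max=39.46
  SupplierC: min=5.64, max=77.40
  SupplierD: min=70.04, max=70.04
  SupplierF: min=27.50, max=79.97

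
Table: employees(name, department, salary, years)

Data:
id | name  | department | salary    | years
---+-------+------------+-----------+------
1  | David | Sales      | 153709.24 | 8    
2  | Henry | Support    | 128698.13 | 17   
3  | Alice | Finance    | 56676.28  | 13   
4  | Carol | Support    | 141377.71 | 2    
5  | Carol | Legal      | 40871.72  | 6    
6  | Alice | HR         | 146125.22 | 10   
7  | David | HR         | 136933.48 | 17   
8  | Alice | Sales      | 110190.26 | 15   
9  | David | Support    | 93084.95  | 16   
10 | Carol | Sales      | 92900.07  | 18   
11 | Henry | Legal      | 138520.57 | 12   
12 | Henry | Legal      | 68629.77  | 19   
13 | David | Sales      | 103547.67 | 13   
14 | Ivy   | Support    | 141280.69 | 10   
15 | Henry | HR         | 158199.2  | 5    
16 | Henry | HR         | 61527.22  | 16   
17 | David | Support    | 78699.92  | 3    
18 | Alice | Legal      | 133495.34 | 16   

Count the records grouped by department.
SELECT department, COUNT(*) as count
FROM employees
GROUP BY department

Result:
  Finance: 1
  HR: 4
  Legal: 4
  Sales: 4
  Support: 5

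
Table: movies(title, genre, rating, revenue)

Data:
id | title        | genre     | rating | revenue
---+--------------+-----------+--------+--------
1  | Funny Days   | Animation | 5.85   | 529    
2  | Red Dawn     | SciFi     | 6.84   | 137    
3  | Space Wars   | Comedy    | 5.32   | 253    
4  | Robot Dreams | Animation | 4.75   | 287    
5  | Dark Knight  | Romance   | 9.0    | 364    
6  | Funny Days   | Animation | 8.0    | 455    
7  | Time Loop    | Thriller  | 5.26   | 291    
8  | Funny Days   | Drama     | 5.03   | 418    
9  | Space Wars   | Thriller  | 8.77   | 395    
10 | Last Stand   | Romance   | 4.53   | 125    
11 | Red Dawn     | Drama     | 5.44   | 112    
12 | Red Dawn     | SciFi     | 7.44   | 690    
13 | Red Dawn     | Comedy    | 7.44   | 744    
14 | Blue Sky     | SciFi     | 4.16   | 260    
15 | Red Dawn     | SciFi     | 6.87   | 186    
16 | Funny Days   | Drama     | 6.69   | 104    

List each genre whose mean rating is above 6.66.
SELECT genre, AVG(rating)
FROM movies
GROUP BY genre
HAVING AVG(rating) > 6.66

Result:
  Romance: avg=6.77
  Thriller: avg=7.02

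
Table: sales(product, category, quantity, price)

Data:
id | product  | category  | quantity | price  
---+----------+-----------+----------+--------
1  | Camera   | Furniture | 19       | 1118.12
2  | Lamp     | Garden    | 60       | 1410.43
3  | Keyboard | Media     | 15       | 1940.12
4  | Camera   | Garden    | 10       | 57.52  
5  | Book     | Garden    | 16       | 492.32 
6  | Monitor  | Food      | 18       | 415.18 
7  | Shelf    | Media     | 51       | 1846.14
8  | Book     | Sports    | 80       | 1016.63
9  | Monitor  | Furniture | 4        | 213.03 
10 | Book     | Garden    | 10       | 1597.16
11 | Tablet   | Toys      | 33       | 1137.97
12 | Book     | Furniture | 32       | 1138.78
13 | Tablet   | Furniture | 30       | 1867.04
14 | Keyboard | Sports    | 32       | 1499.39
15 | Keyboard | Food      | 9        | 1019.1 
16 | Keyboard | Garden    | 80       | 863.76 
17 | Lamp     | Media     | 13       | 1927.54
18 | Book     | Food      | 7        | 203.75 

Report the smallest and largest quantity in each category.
SELECT category, MIN(quantity), MAX(quantity)
FROM sales
GROUP BY category

Result:
  Food: min=7, max=18
  Furniture: min=4, max=32
  Garden: min=10, max=80
  Media: min=13, max=51
  Sports: min=32, max=80
  Toys: min=33, max=33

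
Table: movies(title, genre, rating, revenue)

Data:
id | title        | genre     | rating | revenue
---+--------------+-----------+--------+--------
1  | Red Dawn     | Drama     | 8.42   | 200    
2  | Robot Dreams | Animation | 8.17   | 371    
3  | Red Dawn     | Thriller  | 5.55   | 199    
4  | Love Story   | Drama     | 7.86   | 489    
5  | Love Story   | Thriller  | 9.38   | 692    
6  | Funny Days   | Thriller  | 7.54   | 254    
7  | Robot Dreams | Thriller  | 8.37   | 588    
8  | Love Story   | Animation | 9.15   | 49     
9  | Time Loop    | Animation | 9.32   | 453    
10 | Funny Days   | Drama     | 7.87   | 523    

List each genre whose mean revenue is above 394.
SELECT genre, AVG(revenue)
FROM movies
GROUP BY genre
HAVING AVG(revenue) > 394

Result:
  Drama: avg=404.00
  Thriller: avg=433.25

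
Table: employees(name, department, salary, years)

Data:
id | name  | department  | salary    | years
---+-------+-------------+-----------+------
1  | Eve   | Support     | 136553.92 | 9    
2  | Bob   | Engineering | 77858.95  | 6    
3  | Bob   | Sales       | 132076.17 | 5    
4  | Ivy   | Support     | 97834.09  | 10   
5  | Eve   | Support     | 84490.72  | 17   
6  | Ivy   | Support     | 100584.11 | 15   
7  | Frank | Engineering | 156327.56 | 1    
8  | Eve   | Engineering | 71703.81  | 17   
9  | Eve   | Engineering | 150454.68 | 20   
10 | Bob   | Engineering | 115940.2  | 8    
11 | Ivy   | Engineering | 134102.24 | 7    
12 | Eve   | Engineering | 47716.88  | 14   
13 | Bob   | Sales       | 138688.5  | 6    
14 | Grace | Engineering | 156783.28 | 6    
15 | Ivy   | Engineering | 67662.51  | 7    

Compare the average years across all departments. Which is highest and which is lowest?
SELECT department, AVG(years)
FROM employees
GROUP BY department
ORDER BY AVG(years)

All groups:
  Sales: 5.50
  Engineering: 9.56
  Support: 12.75

Highest: Support (12.75)
Lowest: Sales (5.50)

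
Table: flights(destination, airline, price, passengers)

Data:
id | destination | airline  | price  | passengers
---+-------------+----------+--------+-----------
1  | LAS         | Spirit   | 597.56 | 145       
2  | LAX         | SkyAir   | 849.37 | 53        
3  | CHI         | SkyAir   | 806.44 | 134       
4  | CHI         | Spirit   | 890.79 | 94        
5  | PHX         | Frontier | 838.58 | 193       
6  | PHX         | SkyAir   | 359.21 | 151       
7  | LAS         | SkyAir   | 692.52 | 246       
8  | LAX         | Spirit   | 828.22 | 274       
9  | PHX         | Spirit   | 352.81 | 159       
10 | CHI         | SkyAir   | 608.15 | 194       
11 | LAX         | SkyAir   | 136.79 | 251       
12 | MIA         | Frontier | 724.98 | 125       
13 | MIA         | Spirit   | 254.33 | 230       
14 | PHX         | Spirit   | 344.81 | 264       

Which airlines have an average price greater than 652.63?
SELECT airline, AVG(price)
FROM flights
GROUP BY airline
HAVING AVG(price) > 652.63

Result:
  Frontier: avg=781.78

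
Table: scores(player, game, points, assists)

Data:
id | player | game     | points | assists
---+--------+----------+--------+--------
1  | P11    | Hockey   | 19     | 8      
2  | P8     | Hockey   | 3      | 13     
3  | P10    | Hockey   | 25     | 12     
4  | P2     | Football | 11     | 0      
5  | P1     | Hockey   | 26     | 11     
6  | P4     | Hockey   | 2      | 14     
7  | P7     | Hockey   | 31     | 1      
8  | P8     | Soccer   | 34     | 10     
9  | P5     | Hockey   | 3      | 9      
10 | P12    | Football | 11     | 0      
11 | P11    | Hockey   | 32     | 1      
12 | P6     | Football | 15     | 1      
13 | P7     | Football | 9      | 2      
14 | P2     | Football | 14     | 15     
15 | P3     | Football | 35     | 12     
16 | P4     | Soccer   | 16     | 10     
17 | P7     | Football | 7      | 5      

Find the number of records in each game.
SELECT game, COUNT(*) as count
FROM scores
GROUP BY game

Result:
  Football: 7
  Hockey: 8
  Soccer: 2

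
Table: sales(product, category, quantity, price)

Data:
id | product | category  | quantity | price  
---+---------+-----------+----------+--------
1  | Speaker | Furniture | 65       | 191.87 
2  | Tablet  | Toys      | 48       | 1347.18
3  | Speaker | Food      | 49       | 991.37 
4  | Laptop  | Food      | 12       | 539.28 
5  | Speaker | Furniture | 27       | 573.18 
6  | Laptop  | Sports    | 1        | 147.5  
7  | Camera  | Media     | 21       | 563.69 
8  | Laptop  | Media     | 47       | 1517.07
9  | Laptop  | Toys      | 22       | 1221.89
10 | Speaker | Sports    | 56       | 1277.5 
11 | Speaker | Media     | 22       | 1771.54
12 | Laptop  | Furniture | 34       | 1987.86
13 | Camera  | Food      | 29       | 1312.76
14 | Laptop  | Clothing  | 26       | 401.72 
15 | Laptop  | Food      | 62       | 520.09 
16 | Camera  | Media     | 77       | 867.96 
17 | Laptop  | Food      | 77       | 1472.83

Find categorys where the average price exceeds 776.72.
SELECT category, AVG(price)
FROM sales
GROUP BY category
HAVING AVG(price) > 776.72

Result:
  Food: avg=967.27
  Furniture: avg=917.64
  Media: avg=1180.07
  Toys: avg=1284.54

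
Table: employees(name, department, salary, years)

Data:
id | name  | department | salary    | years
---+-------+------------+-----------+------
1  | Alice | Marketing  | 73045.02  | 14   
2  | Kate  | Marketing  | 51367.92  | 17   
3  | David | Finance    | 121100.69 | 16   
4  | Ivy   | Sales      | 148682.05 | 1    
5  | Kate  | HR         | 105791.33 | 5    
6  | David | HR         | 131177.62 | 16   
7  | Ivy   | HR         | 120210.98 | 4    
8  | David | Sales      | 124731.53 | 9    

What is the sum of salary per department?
SELECT department, SUM(salary) as result
FROM employees
GROUP BY department

Result:
  Finance: 121100.69
  HR: 357179.93
  Marketing: 124412.94
  Sales: 273413.58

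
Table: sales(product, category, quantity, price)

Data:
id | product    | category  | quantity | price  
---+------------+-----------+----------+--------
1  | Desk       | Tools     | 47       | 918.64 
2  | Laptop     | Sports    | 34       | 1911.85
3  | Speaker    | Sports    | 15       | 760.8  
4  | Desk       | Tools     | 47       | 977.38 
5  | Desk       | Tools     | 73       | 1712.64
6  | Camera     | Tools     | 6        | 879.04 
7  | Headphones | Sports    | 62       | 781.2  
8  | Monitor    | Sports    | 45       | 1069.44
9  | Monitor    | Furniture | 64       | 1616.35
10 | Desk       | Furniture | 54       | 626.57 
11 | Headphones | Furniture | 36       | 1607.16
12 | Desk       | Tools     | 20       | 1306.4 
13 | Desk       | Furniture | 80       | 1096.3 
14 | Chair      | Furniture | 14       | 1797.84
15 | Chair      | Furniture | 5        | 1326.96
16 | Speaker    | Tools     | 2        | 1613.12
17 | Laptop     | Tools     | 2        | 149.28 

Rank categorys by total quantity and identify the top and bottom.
SELECT category, SUM(quantity)
FROM sales
GROUP BY category
ORDER BY SUM(quantity)

All groups:
  Sports: 156
  Tools: 197
  Furniture: 253

Highest: Furniture (253)
Lowest: Sports (156)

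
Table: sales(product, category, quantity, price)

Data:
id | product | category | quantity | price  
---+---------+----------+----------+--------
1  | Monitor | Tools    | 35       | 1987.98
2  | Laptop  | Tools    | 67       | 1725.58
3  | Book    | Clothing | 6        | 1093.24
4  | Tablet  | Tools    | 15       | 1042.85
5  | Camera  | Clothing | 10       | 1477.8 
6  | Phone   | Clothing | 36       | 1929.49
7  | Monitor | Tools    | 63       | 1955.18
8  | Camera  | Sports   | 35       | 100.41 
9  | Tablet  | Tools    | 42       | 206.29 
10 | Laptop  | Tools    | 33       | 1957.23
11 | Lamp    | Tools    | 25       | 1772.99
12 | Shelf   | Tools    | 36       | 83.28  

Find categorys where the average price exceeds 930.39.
SELECT category, AVG(price)
FROM sales
GROUP BY category
HAVING AVG(price) > 930.39

Result:
  Clothing: avg=1500.18
  Tools: avg=1341.42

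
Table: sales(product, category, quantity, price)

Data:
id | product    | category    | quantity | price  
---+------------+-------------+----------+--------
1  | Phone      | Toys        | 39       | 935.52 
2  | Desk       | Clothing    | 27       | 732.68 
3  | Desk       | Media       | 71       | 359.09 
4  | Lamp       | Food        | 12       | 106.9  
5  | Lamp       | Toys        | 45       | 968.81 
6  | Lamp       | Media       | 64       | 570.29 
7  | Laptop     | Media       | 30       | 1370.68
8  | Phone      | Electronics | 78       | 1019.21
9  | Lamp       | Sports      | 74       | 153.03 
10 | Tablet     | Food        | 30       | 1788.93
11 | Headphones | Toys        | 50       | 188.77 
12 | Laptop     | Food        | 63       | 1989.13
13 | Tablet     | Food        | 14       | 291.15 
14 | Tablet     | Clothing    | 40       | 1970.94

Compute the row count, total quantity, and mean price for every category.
SELECT category,
       COUNT(*) as cnt,
       SUM(quantity) as total_quantity,
       AVG(price) as avg_price
FROM sales
GROUP BY category

Result:
  Clothing: 2 records, 67 total quantity, 1351.81 avg price
  Electronics: 1 records, 78 total quantity, 1019.21 avg price
  Food: 4 records, 119 total quantity, 1044.03 avg price
  Media: 3 records, 165 total quantity, 766.69 avg price
  Sports: 1 records, 74 total quantity, 153.03 avg price
  Toys: 3 records, 134 total quantity, 697.70 avg price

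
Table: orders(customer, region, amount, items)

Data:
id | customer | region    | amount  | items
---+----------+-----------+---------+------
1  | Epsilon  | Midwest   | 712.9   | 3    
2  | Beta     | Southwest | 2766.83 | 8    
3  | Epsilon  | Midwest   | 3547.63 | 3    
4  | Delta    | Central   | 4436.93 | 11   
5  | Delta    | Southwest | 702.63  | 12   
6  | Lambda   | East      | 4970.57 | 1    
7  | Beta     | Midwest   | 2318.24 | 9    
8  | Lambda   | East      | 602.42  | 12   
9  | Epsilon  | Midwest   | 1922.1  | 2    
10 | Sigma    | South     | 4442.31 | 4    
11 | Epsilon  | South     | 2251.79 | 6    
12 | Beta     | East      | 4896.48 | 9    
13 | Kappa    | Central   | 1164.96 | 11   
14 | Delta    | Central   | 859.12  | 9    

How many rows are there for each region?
SELECT region, COUNT(*) as count
FROM orders
GROUP BY region

Result:
  Central: 3
  East: 3
  Midwest: 4
  South: 2
  Southwest: 2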